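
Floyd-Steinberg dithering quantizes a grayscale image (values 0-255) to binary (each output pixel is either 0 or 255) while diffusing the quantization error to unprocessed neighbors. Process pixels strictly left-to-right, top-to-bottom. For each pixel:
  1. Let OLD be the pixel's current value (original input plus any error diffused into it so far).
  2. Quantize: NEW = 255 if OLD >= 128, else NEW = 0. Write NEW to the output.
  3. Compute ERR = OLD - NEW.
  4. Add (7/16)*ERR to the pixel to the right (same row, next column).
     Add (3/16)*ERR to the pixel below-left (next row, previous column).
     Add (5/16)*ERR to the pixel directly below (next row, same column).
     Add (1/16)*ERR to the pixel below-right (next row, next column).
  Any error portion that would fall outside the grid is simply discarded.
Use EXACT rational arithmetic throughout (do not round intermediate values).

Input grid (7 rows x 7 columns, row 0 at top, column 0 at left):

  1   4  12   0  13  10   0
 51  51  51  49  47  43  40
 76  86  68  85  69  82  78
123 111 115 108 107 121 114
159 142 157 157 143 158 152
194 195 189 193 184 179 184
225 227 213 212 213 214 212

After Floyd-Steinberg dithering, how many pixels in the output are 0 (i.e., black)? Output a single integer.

Answer: 26

Derivation:
(0,0): OLD=1 → NEW=0, ERR=1
(0,1): OLD=71/16 → NEW=0, ERR=71/16
(0,2): OLD=3569/256 → NEW=0, ERR=3569/256
(0,3): OLD=24983/4096 → NEW=0, ERR=24983/4096
(0,4): OLD=1026849/65536 → NEW=0, ERR=1026849/65536
(0,5): OLD=17673703/1048576 → NEW=0, ERR=17673703/1048576
(0,6): OLD=123715921/16777216 → NEW=0, ERR=123715921/16777216
(1,0): OLD=13349/256 → NEW=0, ERR=13349/256
(1,1): OLD=159491/2048 → NEW=0, ERR=159491/2048
(1,2): OLD=5953855/65536 → NEW=0, ERR=5953855/65536
(1,3): OLD=24762515/262144 → NEW=0, ERR=24762515/262144
(1,4): OLD=1623444249/16777216 → NEW=0, ERR=1623444249/16777216
(1,5): OLD=12477375849/134217728 → NEW=0, ERR=12477375849/134217728
(1,6): OLD=180451847687/2147483648 → NEW=0, ERR=180451847687/2147483648
(2,0): OLD=3502801/32768 → NEW=0, ERR=3502801/32768
(2,1): OLD=186014219/1048576 → NEW=255, ERR=-81372661/1048576
(2,2): OLD=1426360033/16777216 → NEW=0, ERR=1426360033/16777216
(2,3): OLD=23560029209/134217728 → NEW=255, ERR=-10665491431/134217728
(2,4): OLD=94283118441/1073741824 → NEW=0, ERR=94283118441/1073741824
(2,5): OLD=5884808679203/34359738368 → NEW=255, ERR=-2876924604637/34359738368
(2,6): OLD=40372837283109/549755813888 → NEW=0, ERR=40372837283109/549755813888
(3,0): OLD=2379927745/16777216 → NEW=255, ERR=-1898262335/16777216
(3,1): OLD=8035600301/134217728 → NEW=0, ERR=8035600301/134217728
(3,2): OLD=158926024023/1073741824 → NEW=255, ERR=-114878141097/1073741824
(3,3): OLD=249698906097/4294967296 → NEW=0, ERR=249698906097/4294967296
(3,4): OLD=76531170157761/549755813888 → NEW=255, ERR=-63656562383679/549755813888
(3,5): OLD=278984409560787/4398046511104 → NEW=0, ERR=278984409560787/4398046511104
(3,6): OLD=11221594845110029/70368744177664 → NEW=255, ERR=-6722434920194291/70368744177664
(4,0): OLD=289626207535/2147483648 → NEW=255, ERR=-257982122705/2147483648
(4,1): OLD=2783809587939/34359738368 → NEW=0, ERR=2783809587939/34359738368
(4,2): OLD=95467714743853/549755813888 → NEW=255, ERR=-44720017797587/549755813888
(4,3): OLD=488983242206463/4398046511104 → NEW=0, ERR=488983242206463/4398046511104
(4,4): OLD=6015997763014861/35184372088832 → NEW=255, ERR=-2956017119637299/35184372088832
(4,5): OLD=130511353625381581/1125899906842624 → NEW=0, ERR=130511353625381581/1125899906842624
(4,6): OLD=3185393264050950827/18014398509481984 → NEW=255, ERR=-1408278355866955093/18014398509481984
(5,0): OLD=94365486841689/549755813888 → NEW=255, ERR=-45822245699751/549755813888
(5,1): OLD=708491854831091/4398046511104 → NEW=255, ERR=-413010005500429/4398046511104
(5,2): OLD=5221549626523797/35184372088832 → NEW=255, ERR=-3750465256128363/35184372088832
(5,3): OLD=45112640703857865/281474976710656 → NEW=255, ERR=-26663478357359415/281474976710656
(5,4): OLD=2611822963477652867/18014398509481984 → NEW=255, ERR=-1981848656440253053/18014398509481984
(5,5): OLD=21211444596624997459/144115188075855872 → NEW=255, ERR=-15537928362718249901/144115188075855872
(5,6): OLD=275883934185662576509/2305843009213693952 → NEW=0, ERR=275883934185662576509/2305843009213693952
(6,0): OLD=12761047595483073/70368744177664 → NEW=255, ERR=-5182982169821247/70368744177664
(6,1): OLD=157889564238154293/1125899906842624 → NEW=255, ERR=-129214912006714827/1125899906842624
(6,2): OLD=1906795755795697919/18014398509481984 → NEW=0, ERR=1906795755795697919/18014398509481984
(6,3): OLD=29027156389959640673/144115188075855872 → NEW=255, ERR=-7722216569383606687/144115188075855872
(6,4): OLD=37193701589012334083/288230376151711744 → NEW=255, ERR=-36305044329674160637/288230376151711744
(6,5): OLD=5193064886601110442639/36893488147419103232 → NEW=255, ERR=-4214774590990760881521/36893488147419103232
(6,6): OLD=113732294733107406138361/590295810358705651712 → NEW=255, ERR=-36793136908362535048199/590295810358705651712
Output grid:
  Row 0: .......  (7 black, running=7)
  Row 1: .......  (7 black, running=14)
  Row 2: .#.#.#.  (4 black, running=18)
  Row 3: #.#.#.#  (3 black, running=21)
  Row 4: #.#.#.#  (3 black, running=24)
  Row 5: ######.  (1 black, running=25)
  Row 6: ##.####  (1 black, running=26)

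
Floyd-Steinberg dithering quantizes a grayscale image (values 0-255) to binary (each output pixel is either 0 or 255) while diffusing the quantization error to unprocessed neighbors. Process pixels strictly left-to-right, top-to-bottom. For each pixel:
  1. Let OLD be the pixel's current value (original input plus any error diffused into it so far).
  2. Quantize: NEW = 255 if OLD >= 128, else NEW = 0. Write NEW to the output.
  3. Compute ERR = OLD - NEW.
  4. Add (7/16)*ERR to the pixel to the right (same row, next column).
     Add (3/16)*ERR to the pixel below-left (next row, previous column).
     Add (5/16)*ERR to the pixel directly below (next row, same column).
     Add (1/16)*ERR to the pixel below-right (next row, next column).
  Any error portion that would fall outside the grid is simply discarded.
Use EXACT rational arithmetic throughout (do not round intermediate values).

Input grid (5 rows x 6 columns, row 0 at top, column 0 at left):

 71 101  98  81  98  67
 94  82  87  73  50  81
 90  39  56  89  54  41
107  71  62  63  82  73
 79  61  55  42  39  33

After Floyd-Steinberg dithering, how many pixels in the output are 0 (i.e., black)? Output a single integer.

Answer: 23

Derivation:
(0,0): OLD=71 → NEW=0, ERR=71
(0,1): OLD=2113/16 → NEW=255, ERR=-1967/16
(0,2): OLD=11319/256 → NEW=0, ERR=11319/256
(0,3): OLD=411009/4096 → NEW=0, ERR=411009/4096
(0,4): OLD=9299591/65536 → NEW=255, ERR=-7412089/65536
(0,5): OLD=18369969/1048576 → NEW=0, ERR=18369969/1048576
(1,0): OLD=23843/256 → NEW=0, ERR=23843/256
(1,1): OLD=198773/2048 → NEW=0, ERR=198773/2048
(1,2): OLD=10119449/65536 → NEW=255, ERR=-6592231/65536
(1,3): OLD=10985637/262144 → NEW=0, ERR=10985637/262144
(1,4): OLD=713819727/16777216 → NEW=0, ERR=713819727/16777216
(1,5): OLD=26312112761/268435456 → NEW=0, ERR=26312112761/268435456
(2,0): OLD=4499159/32768 → NEW=255, ERR=-3856681/32768
(2,1): OLD=5031725/1048576 → NEW=0, ERR=5031725/1048576
(2,2): OLD=680967111/16777216 → NEW=0, ERR=680967111/16777216
(2,3): OLD=16313388623/134217728 → NEW=0, ERR=16313388623/134217728
(2,4): OLD=607606883437/4294967296 → NEW=255, ERR=-487609777043/4294967296
(2,5): OLD=1691936977867/68719476736 → NEW=0, ERR=1691936977867/68719476736
(3,0): OLD=1193188327/16777216 → NEW=0, ERR=1193188327/16777216
(3,1): OLD=13941027163/134217728 → NEW=0, ERR=13941027163/134217728
(3,2): OLD=153777043713/1073741824 → NEW=255, ERR=-120027121407/1073741824
(3,3): OLD=2290208063939/68719476736 → NEW=0, ERR=2290208063939/68719476736
(3,4): OLD=40305446835171/549755813888 → NEW=0, ERR=40305446835171/549755813888
(3,5): OLD=929516346120557/8796093022208 → NEW=0, ERR=929516346120557/8796093022208
(4,0): OLD=259201822761/2147483648 → NEW=0, ERR=259201822761/2147483648
(4,1): OLD=4458204350229/34359738368 → NEW=255, ERR=-4303528933611/34359738368
(4,2): OLD=-24176514293841/1099511627776 → NEW=0, ERR=-24176514293841/1099511627776
(4,3): OLD=871777767613963/17592186044416 → NEW=0, ERR=871777767613963/17592186044416
(4,4): OLD=29692231299732411/281474976710656 → NEW=0, ERR=29692231299732411/281474976710656
(4,5): OLD=525823410960249917/4503599627370496 → NEW=0, ERR=525823410960249917/4503599627370496
Output grid:
  Row 0: .#..#.  (4 black, running=4)
  Row 1: ..#...  (5 black, running=9)
  Row 2: #...#.  (4 black, running=13)
  Row 3: ..#...  (5 black, running=18)
  Row 4: .#....  (5 black, running=23)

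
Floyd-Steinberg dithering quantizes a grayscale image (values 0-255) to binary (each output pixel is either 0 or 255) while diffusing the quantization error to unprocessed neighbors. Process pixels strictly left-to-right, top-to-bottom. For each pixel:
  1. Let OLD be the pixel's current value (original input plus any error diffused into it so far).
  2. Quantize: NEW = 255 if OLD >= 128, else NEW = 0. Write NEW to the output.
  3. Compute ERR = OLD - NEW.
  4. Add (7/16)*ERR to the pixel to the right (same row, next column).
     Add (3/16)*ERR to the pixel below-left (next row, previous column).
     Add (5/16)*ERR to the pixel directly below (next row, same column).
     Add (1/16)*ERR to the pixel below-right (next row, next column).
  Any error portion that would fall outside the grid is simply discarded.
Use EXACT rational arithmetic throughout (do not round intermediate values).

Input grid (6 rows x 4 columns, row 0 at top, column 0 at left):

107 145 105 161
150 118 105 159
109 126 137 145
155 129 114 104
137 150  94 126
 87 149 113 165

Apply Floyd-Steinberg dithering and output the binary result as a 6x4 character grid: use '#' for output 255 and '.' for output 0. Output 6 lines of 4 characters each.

(0,0): OLD=107 → NEW=0, ERR=107
(0,1): OLD=3069/16 → NEW=255, ERR=-1011/16
(0,2): OLD=19803/256 → NEW=0, ERR=19803/256
(0,3): OLD=798077/4096 → NEW=255, ERR=-246403/4096
(1,0): OLD=43927/256 → NEW=255, ERR=-21353/256
(1,1): OLD=169889/2048 → NEW=0, ERR=169889/2048
(1,2): OLD=9845941/65536 → NEW=255, ERR=-6865739/65536
(1,3): OLD=104020739/1048576 → NEW=0, ERR=104020739/1048576
(2,0): OLD=3227259/32768 → NEW=0, ERR=3227259/32768
(2,1): OLD=178420857/1048576 → NEW=255, ERR=-88966023/1048576
(2,2): OLD=190687837/2097152 → NEW=0, ERR=190687837/2097152
(2,3): OLD=7020711241/33554432 → NEW=255, ERR=-1535668919/33554432
(3,0): OLD=2849931851/16777216 → NEW=255, ERR=-1428258229/16777216
(3,1): OLD=23741949077/268435456 → NEW=0, ERR=23741949077/268435456
(3,2): OLD=718228775019/4294967296 → NEW=255, ERR=-376987885461/4294967296
(3,3): OLD=3915610964333/68719476736 → NEW=0, ERR=3915610964333/68719476736
(4,0): OLD=545375708463/4294967296 → NEW=0, ERR=545375708463/4294967296
(4,1): OLD=7264154816397/34359738368 → NEW=255, ERR=-1497578467443/34359738368
(4,2): OLD=70053735486573/1099511627776 → NEW=0, ERR=70053735486573/1099511627776
(4,3): OLD=2923731568471051/17592186044416 → NEW=255, ERR=-1562275872855029/17592186044416
(5,0): OLD=65151048744447/549755813888 → NEW=0, ERR=65151048744447/549755813888
(5,1): OLD=3643515236075609/17592186044416 → NEW=255, ERR=-842492205250471/17592186044416
(5,2): OLD=814373061768149/8796093022208 → NEW=0, ERR=814373061768149/8796093022208
(5,3): OLD=51154074425522349/281474976710656 → NEW=255, ERR=-20622044635694931/281474976710656
Row 0: .#.#
Row 1: #.#.
Row 2: .#.#
Row 3: #.#.
Row 4: .#.#
Row 5: .#.#

Answer: .#.#
#.#.
.#.#
#.#.
.#.#
.#.#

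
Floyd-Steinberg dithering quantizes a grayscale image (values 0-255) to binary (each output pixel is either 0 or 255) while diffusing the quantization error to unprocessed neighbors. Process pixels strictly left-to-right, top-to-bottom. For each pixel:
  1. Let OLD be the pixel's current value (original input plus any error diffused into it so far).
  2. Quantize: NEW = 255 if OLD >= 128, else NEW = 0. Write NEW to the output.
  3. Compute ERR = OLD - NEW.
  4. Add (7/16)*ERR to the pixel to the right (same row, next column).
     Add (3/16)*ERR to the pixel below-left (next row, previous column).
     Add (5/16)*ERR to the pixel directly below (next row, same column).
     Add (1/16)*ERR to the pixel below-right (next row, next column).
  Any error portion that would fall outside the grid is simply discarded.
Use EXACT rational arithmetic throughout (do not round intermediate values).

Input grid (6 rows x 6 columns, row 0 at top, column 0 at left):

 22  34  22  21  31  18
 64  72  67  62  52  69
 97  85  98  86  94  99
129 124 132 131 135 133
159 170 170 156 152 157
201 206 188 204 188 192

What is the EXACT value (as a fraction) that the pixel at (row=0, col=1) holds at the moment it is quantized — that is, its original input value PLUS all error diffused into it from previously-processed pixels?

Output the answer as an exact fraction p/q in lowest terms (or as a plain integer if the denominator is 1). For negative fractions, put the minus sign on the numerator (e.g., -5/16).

Answer: 349/8

Derivation:
(0,0): OLD=22 → NEW=0, ERR=22
(0,1): OLD=349/8 → NEW=0, ERR=349/8
Target (0,1): original=34, with diffused error = 349/8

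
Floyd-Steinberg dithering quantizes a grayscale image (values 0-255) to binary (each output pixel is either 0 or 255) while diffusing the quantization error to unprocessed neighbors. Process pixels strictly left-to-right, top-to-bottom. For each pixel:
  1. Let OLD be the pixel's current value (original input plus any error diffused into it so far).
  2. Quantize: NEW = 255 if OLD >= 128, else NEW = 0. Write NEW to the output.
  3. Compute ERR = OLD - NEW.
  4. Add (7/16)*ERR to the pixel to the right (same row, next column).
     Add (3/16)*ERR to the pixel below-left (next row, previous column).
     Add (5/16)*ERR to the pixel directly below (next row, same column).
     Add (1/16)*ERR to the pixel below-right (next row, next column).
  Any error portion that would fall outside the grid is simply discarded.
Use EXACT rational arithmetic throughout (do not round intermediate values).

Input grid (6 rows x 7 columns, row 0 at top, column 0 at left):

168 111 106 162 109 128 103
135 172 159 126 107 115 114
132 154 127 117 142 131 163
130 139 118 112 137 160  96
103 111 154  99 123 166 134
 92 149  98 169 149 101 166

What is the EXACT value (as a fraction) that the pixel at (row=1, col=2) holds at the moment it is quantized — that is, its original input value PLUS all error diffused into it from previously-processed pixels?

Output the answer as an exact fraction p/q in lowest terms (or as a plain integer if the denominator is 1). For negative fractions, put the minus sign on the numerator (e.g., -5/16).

Answer: 8694471/65536

Derivation:
(0,0): OLD=168 → NEW=255, ERR=-87
(0,1): OLD=1167/16 → NEW=0, ERR=1167/16
(0,2): OLD=35305/256 → NEW=255, ERR=-29975/256
(0,3): OLD=453727/4096 → NEW=0, ERR=453727/4096
(0,4): OLD=10319513/65536 → NEW=255, ERR=-6392167/65536
(0,5): OLD=89472559/1048576 → NEW=0, ERR=89472559/1048576
(0,6): OLD=2354361161/16777216 → NEW=255, ERR=-1923828919/16777216
(1,0): OLD=31101/256 → NEW=0, ERR=31101/256
(1,1): OLD=451691/2048 → NEW=255, ERR=-70549/2048
(1,2): OLD=8694471/65536 → NEW=255, ERR=-8017209/65536
Target (1,2): original=159, with diffused error = 8694471/65536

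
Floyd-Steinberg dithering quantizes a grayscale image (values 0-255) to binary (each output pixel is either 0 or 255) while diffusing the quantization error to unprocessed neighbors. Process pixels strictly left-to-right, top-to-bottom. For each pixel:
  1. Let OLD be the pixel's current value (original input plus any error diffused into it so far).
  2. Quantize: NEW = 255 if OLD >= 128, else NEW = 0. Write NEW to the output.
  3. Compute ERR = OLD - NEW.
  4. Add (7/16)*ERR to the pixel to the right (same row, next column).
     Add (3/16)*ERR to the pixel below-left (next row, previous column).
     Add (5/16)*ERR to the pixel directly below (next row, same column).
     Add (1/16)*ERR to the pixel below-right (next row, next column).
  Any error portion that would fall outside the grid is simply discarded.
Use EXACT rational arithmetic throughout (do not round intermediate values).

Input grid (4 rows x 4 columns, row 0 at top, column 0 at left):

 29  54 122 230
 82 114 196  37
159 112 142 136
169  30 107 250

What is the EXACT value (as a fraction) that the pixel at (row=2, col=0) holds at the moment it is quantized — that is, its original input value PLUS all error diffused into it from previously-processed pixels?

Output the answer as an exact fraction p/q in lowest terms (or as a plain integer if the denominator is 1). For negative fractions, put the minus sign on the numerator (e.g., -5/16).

Answer: 5702285/32768

Derivation:
(0,0): OLD=29 → NEW=0, ERR=29
(0,1): OLD=1067/16 → NEW=0, ERR=1067/16
(0,2): OLD=38701/256 → NEW=255, ERR=-26579/256
(0,3): OLD=756027/4096 → NEW=255, ERR=-288453/4096
(1,0): OLD=26513/256 → NEW=0, ERR=26513/256
(1,1): OLD=332791/2048 → NEW=255, ERR=-189449/2048
(1,2): OLD=7474243/65536 → NEW=0, ERR=7474243/65536
(1,3): OLD=61236549/1048576 → NEW=0, ERR=61236549/1048576
(2,0): OLD=5702285/32768 → NEW=255, ERR=-2653555/32768
Target (2,0): original=159, with diffused error = 5702285/32768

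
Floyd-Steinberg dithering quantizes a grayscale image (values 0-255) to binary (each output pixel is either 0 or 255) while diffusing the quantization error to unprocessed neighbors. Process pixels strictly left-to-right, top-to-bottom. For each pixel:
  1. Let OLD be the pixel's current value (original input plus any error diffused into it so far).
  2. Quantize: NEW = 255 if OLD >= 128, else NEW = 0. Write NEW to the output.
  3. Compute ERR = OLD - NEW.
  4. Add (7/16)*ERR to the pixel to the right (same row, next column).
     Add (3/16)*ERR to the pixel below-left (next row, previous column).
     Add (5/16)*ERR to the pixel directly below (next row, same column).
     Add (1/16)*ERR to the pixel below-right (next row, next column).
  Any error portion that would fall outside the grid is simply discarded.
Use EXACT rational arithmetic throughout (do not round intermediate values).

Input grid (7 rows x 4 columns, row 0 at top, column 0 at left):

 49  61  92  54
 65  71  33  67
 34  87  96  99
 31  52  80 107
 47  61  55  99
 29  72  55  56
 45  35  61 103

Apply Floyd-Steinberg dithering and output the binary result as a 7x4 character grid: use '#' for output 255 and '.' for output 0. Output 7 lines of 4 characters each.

(0,0): OLD=49 → NEW=0, ERR=49
(0,1): OLD=1319/16 → NEW=0, ERR=1319/16
(0,2): OLD=32785/256 → NEW=255, ERR=-32495/256
(0,3): OLD=-6281/4096 → NEW=0, ERR=-6281/4096
(1,0): OLD=24517/256 → NEW=0, ERR=24517/256
(1,1): OLD=241507/2048 → NEW=0, ERR=241507/2048
(1,2): OLD=3263007/65536 → NEW=0, ERR=3263007/65536
(1,3): OLD=84274441/1048576 → NEW=0, ERR=84274441/1048576
(2,0): OLD=2819313/32768 → NEW=0, ERR=2819313/32768
(2,1): OLD=185402987/1048576 → NEW=255, ERR=-81983893/1048576
(2,2): OLD=209280119/2097152 → NEW=0, ERR=209280119/2097152
(2,3): OLD=5734010235/33554432 → NEW=255, ERR=-2822369925/33554432
(3,0): OLD=725232097/16777216 → NEW=0, ERR=725232097/16777216
(3,1): OLD=18942768063/268435456 → NEW=0, ERR=18942768063/268435456
(3,2): OLD=521411281473/4294967296 → NEW=0, ERR=521411281473/4294967296
(3,3): OLD=9625151912775/68719476736 → NEW=255, ERR=-7898314654905/68719476736
(4,0): OLD=316710334861/4294967296 → NEW=0, ERR=316710334861/4294967296
(4,1): OLD=4837087565607/34359738368 → NEW=255, ERR=-3924645718233/34359738368
(4,2): OLD=28395406649671/1099511627776 → NEW=0, ERR=28395406649671/1099511627776
(4,3): OLD=1442010380609569/17592186044416 → NEW=0, ERR=1442010380609569/17592186044416
(5,0): OLD=16837394842493/549755813888 → NEW=0, ERR=16837394842493/549755813888
(5,1): OLD=1040681673749003/17592186044416 → NEW=0, ERR=1040681673749003/17592186044416
(5,2): OLD=854816890668631/8796093022208 → NEW=0, ERR=854816890668631/8796093022208
(5,3): OLD=35394413574600151/281474976710656 → NEW=0, ERR=35394413574600151/281474976710656
(6,0): OLD=18482402148025409/281474976710656 → NEW=0, ERR=18482402148025409/281474976710656
(6,1): OLD=460940503557610455/4503599627370496 → NEW=0, ERR=460940503557610455/4503599627370496
(6,2): OLD=11775774361389124657/72057594037927936 → NEW=255, ERR=-6598912118282499023/72057594037927936
(6,3): OLD=124866039490373363799/1152921504606846976 → NEW=0, ERR=124866039490373363799/1152921504606846976
Row 0: ..#.
Row 1: ....
Row 2: .#.#
Row 3: ...#
Row 4: .#..
Row 5: ....
Row 6: ..#.

Answer: ..#.
....
.#.#
...#
.#..
....
..#.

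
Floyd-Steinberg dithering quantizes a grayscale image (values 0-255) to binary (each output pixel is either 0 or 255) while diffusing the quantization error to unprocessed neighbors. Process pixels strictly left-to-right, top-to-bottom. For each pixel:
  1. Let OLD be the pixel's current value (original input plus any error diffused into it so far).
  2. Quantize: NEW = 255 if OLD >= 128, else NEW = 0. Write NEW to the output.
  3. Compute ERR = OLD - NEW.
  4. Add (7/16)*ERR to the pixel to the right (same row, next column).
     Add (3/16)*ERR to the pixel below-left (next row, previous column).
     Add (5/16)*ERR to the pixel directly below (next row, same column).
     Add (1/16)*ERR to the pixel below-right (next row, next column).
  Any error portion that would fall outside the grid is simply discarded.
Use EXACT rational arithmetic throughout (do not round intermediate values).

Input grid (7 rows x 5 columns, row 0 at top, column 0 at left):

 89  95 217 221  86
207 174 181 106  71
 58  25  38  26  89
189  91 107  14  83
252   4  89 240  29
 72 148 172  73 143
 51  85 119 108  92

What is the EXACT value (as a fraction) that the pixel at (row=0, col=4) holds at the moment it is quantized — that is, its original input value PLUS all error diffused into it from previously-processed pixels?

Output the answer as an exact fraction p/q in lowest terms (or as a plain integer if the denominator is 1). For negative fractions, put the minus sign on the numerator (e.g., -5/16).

Answer: 3520185/65536

Derivation:
(0,0): OLD=89 → NEW=0, ERR=89
(0,1): OLD=2143/16 → NEW=255, ERR=-1937/16
(0,2): OLD=41993/256 → NEW=255, ERR=-23287/256
(0,3): OLD=742207/4096 → NEW=255, ERR=-302273/4096
(0,4): OLD=3520185/65536 → NEW=0, ERR=3520185/65536
Target (0,4): original=86, with diffused error = 3520185/65536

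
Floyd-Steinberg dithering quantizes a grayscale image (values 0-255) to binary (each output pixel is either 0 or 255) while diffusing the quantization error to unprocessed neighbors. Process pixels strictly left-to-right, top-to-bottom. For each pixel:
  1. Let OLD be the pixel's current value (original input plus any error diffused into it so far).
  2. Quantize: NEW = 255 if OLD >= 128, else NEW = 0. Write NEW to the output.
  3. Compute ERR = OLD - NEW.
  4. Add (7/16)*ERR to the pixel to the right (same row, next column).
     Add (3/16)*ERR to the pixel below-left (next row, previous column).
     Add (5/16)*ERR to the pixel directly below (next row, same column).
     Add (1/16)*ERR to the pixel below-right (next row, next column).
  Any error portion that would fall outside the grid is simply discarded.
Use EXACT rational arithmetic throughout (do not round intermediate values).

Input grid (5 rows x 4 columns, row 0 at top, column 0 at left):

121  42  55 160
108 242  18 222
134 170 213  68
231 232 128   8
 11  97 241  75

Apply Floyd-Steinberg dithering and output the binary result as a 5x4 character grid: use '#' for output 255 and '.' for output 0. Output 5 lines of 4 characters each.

(0,0): OLD=121 → NEW=0, ERR=121
(0,1): OLD=1519/16 → NEW=0, ERR=1519/16
(0,2): OLD=24713/256 → NEW=0, ERR=24713/256
(0,3): OLD=828351/4096 → NEW=255, ERR=-216129/4096
(1,0): OLD=41885/256 → NEW=255, ERR=-23395/256
(1,1): OLD=527051/2048 → NEW=255, ERR=4811/2048
(1,2): OLD=2964519/65536 → NEW=0, ERR=2964519/65536
(1,3): OLD=242571713/1048576 → NEW=255, ERR=-24815167/1048576
(2,0): OLD=3469545/32768 → NEW=0, ERR=3469545/32768
(2,1): OLD=230505747/1048576 → NEW=255, ERR=-36881133/1048576
(2,2): OLD=435069791/2097152 → NEW=255, ERR=-99703969/2097152
(2,3): OLD=1430486531/33554432 → NEW=0, ERR=1430486531/33554432
(3,0): OLD=4320020697/16777216 → NEW=255, ERR=41830617/16777216
(3,1): OLD=59002861255/268435456 → NEW=255, ERR=-9448180025/268435456
(3,2): OLD=444698120249/4294967296 → NEW=0, ERR=444698120249/4294967296
(3,3): OLD=4373960306959/68719476736 → NEW=0, ERR=4373960306959/68719476736
(4,0): OLD=22246549541/4294967296 → NEW=0, ERR=22246549541/4294967296
(4,1): OLD=3705231843439/34359738368 → NEW=0, ERR=3705231843439/34359738368
(4,2): OLD=363134544556559/1099511627776 → NEW=255, ERR=82759079473679/1099511627776
(4,3): OLD=2362487052987417/17592186044416 → NEW=255, ERR=-2123520388338663/17592186044416
Row 0: ...#
Row 1: ##.#
Row 2: .##.
Row 3: ##..
Row 4: ..##

Answer: ...#
##.#
.##.
##..
..##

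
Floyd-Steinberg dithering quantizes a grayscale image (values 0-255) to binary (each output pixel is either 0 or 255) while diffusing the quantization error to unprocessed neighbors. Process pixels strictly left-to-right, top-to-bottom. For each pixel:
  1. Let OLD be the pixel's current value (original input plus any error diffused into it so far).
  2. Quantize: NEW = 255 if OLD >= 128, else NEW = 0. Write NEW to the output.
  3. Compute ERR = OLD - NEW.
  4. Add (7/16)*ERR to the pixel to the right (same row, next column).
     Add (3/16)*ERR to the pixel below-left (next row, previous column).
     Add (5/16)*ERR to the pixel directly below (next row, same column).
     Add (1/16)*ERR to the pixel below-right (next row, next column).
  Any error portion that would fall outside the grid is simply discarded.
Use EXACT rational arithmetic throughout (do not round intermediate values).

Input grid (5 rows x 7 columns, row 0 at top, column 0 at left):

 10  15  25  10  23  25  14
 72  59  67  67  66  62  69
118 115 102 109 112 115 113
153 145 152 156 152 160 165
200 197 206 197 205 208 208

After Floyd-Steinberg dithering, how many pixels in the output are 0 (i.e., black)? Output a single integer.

(0,0): OLD=10 → NEW=0, ERR=10
(0,1): OLD=155/8 → NEW=0, ERR=155/8
(0,2): OLD=4285/128 → NEW=0, ERR=4285/128
(0,3): OLD=50475/2048 → NEW=0, ERR=50475/2048
(0,4): OLD=1106989/32768 → NEW=0, ERR=1106989/32768
(0,5): OLD=20856123/524288 → NEW=0, ERR=20856123/524288
(0,6): OLD=263433373/8388608 → NEW=0, ERR=263433373/8388608
(1,0): OLD=10081/128 → NEW=0, ERR=10081/128
(1,1): OLD=108967/1024 → NEW=0, ERR=108967/1024
(1,2): OLD=4254899/32768 → NEW=255, ERR=-4100941/32768
(1,3): OLD=3719159/131072 → NEW=0, ERR=3719159/131072
(1,4): OLD=821833669/8388608 → NEW=0, ERR=821833669/8388608
(1,5): OLD=8408256981/67108864 → NEW=0, ERR=8408256981/67108864
(1,6): OLD=146152903387/1073741824 → NEW=255, ERR=-127651261733/1073741824
(2,0): OLD=2663453/16384 → NEW=255, ERR=-1514467/16384
(2,1): OLD=46803215/524288 → NEW=0, ERR=46803215/524288
(2,2): OLD=955606253/8388608 → NEW=0, ERR=955606253/8388608
(2,3): OLD=11962383557/67108864 → NEW=255, ERR=-5150376763/67108864
(2,4): OLD=72104387029/536870912 → NEW=255, ERR=-64797695531/536870912
(2,5): OLD=1463418701639/17179869184 → NEW=0, ERR=1463418701639/17179869184
(2,6): OLD=33245547244641/274877906944 → NEW=0, ERR=33245547244641/274877906944
(3,0): OLD=1181551949/8388608 → NEW=255, ERR=-957543091/8388608
(3,1): OLD=9297218889/67108864 → NEW=255, ERR=-7815541431/67108864
(3,2): OLD=68631949291/536870912 → NEW=0, ERR=68631949291/536870912
(3,3): OLD=370301021117/2147483648 → NEW=255, ERR=-177307309123/2147483648
(3,4): OLD=24556360913229/274877906944 → NEW=0, ERR=24556360913229/274877906944
(3,5): OLD=529607842961207/2199023255552 → NEW=255, ERR=-31143087204553/2199023255552
(3,6): OLD=7104559267820841/35184372088832 → NEW=255, ERR=-1867455614831319/35184372088832
(4,0): OLD=153000016867/1073741824 → NEW=255, ERR=-120804148253/1073741824
(4,1): OLD=2202788057095/17179869184 → NEW=255, ERR=-2178078584825/17179869184
(4,2): OLD=46103256597961/274877906944 → NEW=255, ERR=-23990609672759/274877906944
(4,3): OLD=346906428958067/2199023255552 → NEW=255, ERR=-213844501207693/2199023255552
(4,4): OLD=3211573630065129/17592186044416 → NEW=255, ERR=-1274433811260951/17592186044416
(4,5): OLD=94300917330014697/562949953421312 → NEW=255, ERR=-49251320792419863/562949953421312
(4,6): OLD=1371369119928316207/9007199254740992 → NEW=255, ERR=-925466690030636753/9007199254740992
Output grid:
  Row 0: .......  (7 black, running=7)
  Row 1: ..#...#  (5 black, running=12)
  Row 2: #..##..  (4 black, running=16)
  Row 3: ##.#.##  (2 black, running=18)
  Row 4: #######  (0 black, running=18)

Answer: 18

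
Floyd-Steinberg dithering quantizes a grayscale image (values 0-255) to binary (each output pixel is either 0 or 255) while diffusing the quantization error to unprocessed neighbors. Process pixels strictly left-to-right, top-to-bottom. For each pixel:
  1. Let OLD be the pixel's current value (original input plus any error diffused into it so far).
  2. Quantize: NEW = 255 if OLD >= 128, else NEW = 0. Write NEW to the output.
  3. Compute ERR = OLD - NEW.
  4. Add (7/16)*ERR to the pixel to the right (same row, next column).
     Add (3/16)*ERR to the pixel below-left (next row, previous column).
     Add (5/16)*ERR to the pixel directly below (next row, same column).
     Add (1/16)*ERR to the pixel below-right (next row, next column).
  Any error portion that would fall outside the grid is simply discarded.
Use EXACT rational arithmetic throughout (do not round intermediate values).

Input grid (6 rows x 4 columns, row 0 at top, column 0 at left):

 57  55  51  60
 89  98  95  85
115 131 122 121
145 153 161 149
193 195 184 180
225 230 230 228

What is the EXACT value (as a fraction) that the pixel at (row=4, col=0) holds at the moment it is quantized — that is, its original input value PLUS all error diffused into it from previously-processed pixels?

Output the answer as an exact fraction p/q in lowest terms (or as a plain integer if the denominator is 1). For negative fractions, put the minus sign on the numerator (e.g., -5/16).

Answer: 968786662613/4294967296

Derivation:
(0,0): OLD=57 → NEW=0, ERR=57
(0,1): OLD=1279/16 → NEW=0, ERR=1279/16
(0,2): OLD=22009/256 → NEW=0, ERR=22009/256
(0,3): OLD=399823/4096 → NEW=0, ERR=399823/4096
(1,0): OLD=31181/256 → NEW=0, ERR=31181/256
(1,1): OLD=401307/2048 → NEW=255, ERR=-120933/2048
(1,2): OLD=7820471/65536 → NEW=0, ERR=7820471/65536
(1,3): OLD=181492401/1048576 → NEW=255, ERR=-85894479/1048576
(2,0): OLD=4652761/32768 → NEW=255, ERR=-3703079/32768
(2,1): OLD=97614819/1048576 → NEW=0, ERR=97614819/1048576
(2,2): OLD=379520079/2097152 → NEW=255, ERR=-155253681/2097152
(2,3): OLD=2364620787/33554432 → NEW=0, ERR=2364620787/33554432
(3,0): OLD=2133048137/16777216 → NEW=0, ERR=2133048137/16777216
(3,1): OLD=58189082455/268435456 → NEW=255, ERR=-10261958825/268435456
(3,2): OLD=602033959593/4294967296 → NEW=255, ERR=-493182700887/4294967296
(3,3): OLD=7982320892447/68719476736 → NEW=0, ERR=7982320892447/68719476736
(4,0): OLD=968786662613/4294967296 → NEW=255, ERR=-126429997867/4294967296
Target (4,0): original=193, with diffused error = 968786662613/4294967296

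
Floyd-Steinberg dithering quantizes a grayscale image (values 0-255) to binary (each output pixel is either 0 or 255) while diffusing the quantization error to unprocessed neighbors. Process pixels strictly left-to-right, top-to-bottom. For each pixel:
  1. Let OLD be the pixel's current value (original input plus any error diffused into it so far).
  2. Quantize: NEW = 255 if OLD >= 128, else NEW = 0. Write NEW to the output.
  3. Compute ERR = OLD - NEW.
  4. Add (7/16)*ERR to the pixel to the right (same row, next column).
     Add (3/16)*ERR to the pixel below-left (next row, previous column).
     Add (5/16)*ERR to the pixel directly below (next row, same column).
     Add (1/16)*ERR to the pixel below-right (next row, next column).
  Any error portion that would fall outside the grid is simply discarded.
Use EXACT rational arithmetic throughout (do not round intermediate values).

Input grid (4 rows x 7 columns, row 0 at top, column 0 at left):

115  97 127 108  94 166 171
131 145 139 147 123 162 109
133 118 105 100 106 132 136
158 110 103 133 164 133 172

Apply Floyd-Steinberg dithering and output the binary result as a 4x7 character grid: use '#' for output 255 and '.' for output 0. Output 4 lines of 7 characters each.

Answer: .#.#.##
#.#.#..
.#.#.##
#..#.#.

Derivation:
(0,0): OLD=115 → NEW=0, ERR=115
(0,1): OLD=2357/16 → NEW=255, ERR=-1723/16
(0,2): OLD=20451/256 → NEW=0, ERR=20451/256
(0,3): OLD=585525/4096 → NEW=255, ERR=-458955/4096
(0,4): OLD=2947699/65536 → NEW=0, ERR=2947699/65536
(0,5): OLD=194697509/1048576 → NEW=255, ERR=-72689371/1048576
(0,6): OLD=2360078339/16777216 → NEW=255, ERR=-1918111741/16777216
(1,0): OLD=37567/256 → NEW=255, ERR=-27713/256
(1,1): OLD=176441/2048 → NEW=0, ERR=176441/2048
(1,2): OLD=11397805/65536 → NEW=255, ERR=-5313875/65536
(1,3): OLD=23576425/262144 → NEW=0, ERR=23576425/262144
(1,4): OLD=2623992795/16777216 → NEW=255, ERR=-1654197285/16777216
(1,5): OLD=10546144459/134217728 → NEW=0, ERR=10546144459/134217728
(1,6): OLD=221870019717/2147483648 → NEW=0, ERR=221870019717/2147483648
(2,0): OLD=3778947/32768 → NEW=0, ERR=3778947/32768
(2,1): OLD=181831633/1048576 → NEW=255, ERR=-85555247/1048576
(2,2): OLD=1110865843/16777216 → NEW=0, ERR=1110865843/16777216
(2,3): OLD=17920559323/134217728 → NEW=255, ERR=-16304961317/134217728
(2,4): OLD=45520104523/1073741824 → NEW=0, ERR=45520104523/1073741824
(2,5): OLD=6470331291289/34359738368 → NEW=255, ERR=-2291401992551/34359738368
(2,6): OLD=79176391299775/549755813888 → NEW=255, ERR=-61011341241665/549755813888
(3,0): OLD=2998765907/16777216 → NEW=255, ERR=-1279424173/16777216
(3,1): OLD=9497464791/134217728 → NEW=0, ERR=9497464791/134217728
(3,2): OLD=136120873717/1073741824 → NEW=0, ERR=136120873717/1073741824
(3,3): OLD=698306498083/4294967296 → NEW=255, ERR=-396910162397/4294967296
(3,4): OLD=64167925032275/549755813888 → NEW=0, ERR=64167925032275/549755813888
(3,5): OLD=638007978783145/4398046511104 → NEW=255, ERR=-483493881548375/4398046511104
(3,6): OLD=5985213723006455/70368744177664 → NEW=0, ERR=5985213723006455/70368744177664
Row 0: .#.#.##
Row 1: #.#.#..
Row 2: .#.#.##
Row 3: #..#.#.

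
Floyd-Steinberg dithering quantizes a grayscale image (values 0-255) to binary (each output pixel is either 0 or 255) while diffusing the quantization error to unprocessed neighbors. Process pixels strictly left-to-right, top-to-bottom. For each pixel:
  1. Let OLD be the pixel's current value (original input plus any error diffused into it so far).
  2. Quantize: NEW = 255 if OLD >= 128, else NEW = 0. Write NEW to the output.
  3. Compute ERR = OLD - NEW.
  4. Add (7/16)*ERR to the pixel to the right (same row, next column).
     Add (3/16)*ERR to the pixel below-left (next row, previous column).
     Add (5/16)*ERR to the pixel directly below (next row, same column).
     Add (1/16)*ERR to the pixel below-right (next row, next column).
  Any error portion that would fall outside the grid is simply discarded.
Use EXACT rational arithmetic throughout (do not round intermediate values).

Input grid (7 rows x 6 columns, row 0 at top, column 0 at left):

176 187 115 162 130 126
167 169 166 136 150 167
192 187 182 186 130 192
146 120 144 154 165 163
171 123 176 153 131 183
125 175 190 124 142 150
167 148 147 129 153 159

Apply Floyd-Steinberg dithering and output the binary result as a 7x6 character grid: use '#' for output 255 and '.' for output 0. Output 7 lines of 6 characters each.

Answer: ##.#.#
.##.#.
##.###
.#.#.#
#.##.#
.##.#.
#.#.##

Derivation:
(0,0): OLD=176 → NEW=255, ERR=-79
(0,1): OLD=2439/16 → NEW=255, ERR=-1641/16
(0,2): OLD=17953/256 → NEW=0, ERR=17953/256
(0,3): OLD=789223/4096 → NEW=255, ERR=-255257/4096
(0,4): OLD=6732881/65536 → NEW=0, ERR=6732881/65536
(0,5): OLD=179250743/1048576 → NEW=255, ERR=-88136137/1048576
(1,0): OLD=31509/256 → NEW=0, ERR=31509/256
(1,1): OLD=407571/2048 → NEW=255, ERR=-114669/2048
(1,2): OLD=9523983/65536 → NEW=255, ERR=-7187697/65536
(1,3): OLD=24166627/262144 → NEW=0, ERR=24166627/262144
(1,4): OLD=3402124233/16777216 → NEW=255, ERR=-876065847/16777216
(1,5): OLD=33368986799/268435456 → NEW=0, ERR=33368986799/268435456
(2,0): OLD=7207809/32768 → NEW=255, ERR=-1148031/32768
(2,1): OLD=148167451/1048576 → NEW=255, ERR=-119219429/1048576
(2,2): OLD=1875190545/16777216 → NEW=0, ERR=1875190545/16777216
(2,3): OLD=33160200649/134217728 → NEW=255, ERR=-1065319991/134217728
(2,4): OLD=598199587291/4294967296 → NEW=255, ERR=-497017073189/4294967296
(2,5): OLD=12160266108077/68719476736 → NEW=255, ERR=-5363200459603/68719476736
(3,0): OLD=1908130289/16777216 → NEW=0, ERR=1908130289/16777216
(3,1): OLD=20534696093/134217728 → NEW=255, ERR=-13690824547/134217728
(3,2): OLD=134976724199/1073741824 → NEW=0, ERR=134976724199/1073741824
(3,3): OLD=13180694056309/68719476736 → NEW=255, ERR=-4342772511371/68719476736
(3,4): OLD=47311799967061/549755813888 → NEW=0, ERR=47311799967061/549755813888
(3,5): OLD=1486799558637019/8796093022208 → NEW=255, ERR=-756204162026021/8796093022208
(4,0): OLD=402472441727/2147483648 → NEW=255, ERR=-145135888513/2147483648
(4,1): OLD=3169131658099/34359738368 → NEW=0, ERR=3169131658099/34359738368
(4,2): OLD=261036421743465/1099511627776 → NEW=255, ERR=-19339043339415/1099511627776
(4,3): OLD=2630896325892205/17592186044416 → NEW=255, ERR=-1855111115433875/17592186044416
(4,4): OLD=25808357400721469/281474976710656 → NEW=0, ERR=25808357400721469/281474976710656
(4,5): OLD=908048209272822923/4503599627370496 → NEW=255, ERR=-240369695706653557/4503599627370496
(5,0): OLD=66616000629257/549755813888 → NEW=0, ERR=66616000629257/549755813888
(5,1): OLD=4385990926941337/17592186044416 → NEW=255, ERR=-100016514384743/17592186044416
(5,2): OLD=23645134284911651/140737488355328 → NEW=255, ERR=-12242925245696989/140737488355328
(5,3): OLD=311110788226747825/4503599627370496 → NEW=0, ERR=311110788226747825/4503599627370496
(5,4): OLD=1659825616294960817/9007199254740992 → NEW=255, ERR=-637010193663992143/9007199254740992
(5,5): OLD=15580377335486987237/144115188075855872 → NEW=0, ERR=15580377335486987237/144115188075855872
(6,0): OLD=57364831668206443/281474976710656 → NEW=255, ERR=-14411287393010837/281474976710656
(6,1): OLD=518302252796975759/4503599627370496 → NEW=0, ERR=518302252796975759/4503599627370496
(6,2): OLD=3292360547710116983/18014398509481984 → NEW=255, ERR=-1301311072207788937/18014398509481984
(6,3): OLD=28905601189218081467/288230376151711744 → NEW=0, ERR=28905601189218081467/288230376151711744
(6,4): OLD=919398892617111960923/4611686018427387904 → NEW=255, ERR=-256581042081871954597/4611686018427387904
(6,5): OLD=12102773090828125126301/73786976294838206464 → NEW=255, ERR=-6712905864355617522019/73786976294838206464
Row 0: ##.#.#
Row 1: .##.#.
Row 2: ##.###
Row 3: .#.#.#
Row 4: #.##.#
Row 5: .##.#.
Row 6: #.#.##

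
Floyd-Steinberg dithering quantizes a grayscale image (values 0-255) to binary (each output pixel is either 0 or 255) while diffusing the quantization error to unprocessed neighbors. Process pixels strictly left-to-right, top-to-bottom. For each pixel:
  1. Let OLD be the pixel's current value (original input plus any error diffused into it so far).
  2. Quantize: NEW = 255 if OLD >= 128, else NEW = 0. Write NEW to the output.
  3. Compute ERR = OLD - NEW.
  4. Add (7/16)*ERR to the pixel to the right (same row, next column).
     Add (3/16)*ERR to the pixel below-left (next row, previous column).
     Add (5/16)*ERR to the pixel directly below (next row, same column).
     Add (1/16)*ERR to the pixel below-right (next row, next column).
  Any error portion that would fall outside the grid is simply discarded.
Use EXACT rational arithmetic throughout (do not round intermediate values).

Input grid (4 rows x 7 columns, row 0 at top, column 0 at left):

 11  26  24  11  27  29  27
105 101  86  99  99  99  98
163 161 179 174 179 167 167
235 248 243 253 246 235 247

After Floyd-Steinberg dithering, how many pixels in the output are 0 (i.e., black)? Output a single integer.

(0,0): OLD=11 → NEW=0, ERR=11
(0,1): OLD=493/16 → NEW=0, ERR=493/16
(0,2): OLD=9595/256 → NEW=0, ERR=9595/256
(0,3): OLD=112221/4096 → NEW=0, ERR=112221/4096
(0,4): OLD=2555019/65536 → NEW=0, ERR=2555019/65536
(0,5): OLD=48293837/1048576 → NEW=0, ERR=48293837/1048576
(0,6): OLD=791041691/16777216 → NEW=0, ERR=791041691/16777216
(1,0): OLD=29239/256 → NEW=0, ERR=29239/256
(1,1): OLD=344705/2048 → NEW=255, ERR=-177535/2048
(1,2): OLD=4381077/65536 → NEW=0, ERR=4381077/65536
(1,3): OLD=38393905/262144 → NEW=255, ERR=-28452815/262144
(1,4): OLD=1242277171/16777216 → NEW=0, ERR=1242277171/16777216
(1,5): OLD=21080883619/134217728 → NEW=255, ERR=-13144637021/134217728
(1,6): OLD=156264217133/2147483648 → NEW=0, ERR=156264217133/2147483648
(2,0): OLD=5978139/32768 → NEW=255, ERR=-2377701/32768
(2,1): OLD=127755737/1048576 → NEW=0, ERR=127755737/1048576
(2,2): OLD=3815566283/16777216 → NEW=255, ERR=-462623797/16777216
(2,3): OLD=19606444595/134217728 → NEW=255, ERR=-14619076045/134217728
(2,4): OLD=138877687587/1073741824 → NEW=255, ERR=-134926477533/1073741824
(2,5): OLD=3425338789601/34359738368 → NEW=0, ERR=3425338789601/34359738368
(2,6): OLD=124922702739767/549755813888 → NEW=255, ERR=-15265029801673/549755813888
(3,0): OLD=3945480811/16777216 → NEW=255, ERR=-332709269/16777216
(3,1): OLD=35929116431/134217728 → NEW=255, ERR=1703595791/134217728
(3,2): OLD=243877125661/1073741824 → NEW=255, ERR=-29927039459/1073741824
(3,3): OLD=779466807483/4294967296 → NEW=255, ERR=-315749852997/4294967296
(3,4): OLD=102503234944619/549755813888 → NEW=255, ERR=-37684497596821/549755813888
(3,5): OLD=981220017153649/4398046511104 → NEW=255, ERR=-140281843177871/4398046511104
(3,6): OLD=16226949082639919/70368744177664 → NEW=255, ERR=-1717080682664401/70368744177664
Output grid:
  Row 0: .......  (7 black, running=7)
  Row 1: .#.#.#.  (4 black, running=11)
  Row 2: #.###.#  (2 black, running=13)
  Row 3: #######  (0 black, running=13)

Answer: 13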